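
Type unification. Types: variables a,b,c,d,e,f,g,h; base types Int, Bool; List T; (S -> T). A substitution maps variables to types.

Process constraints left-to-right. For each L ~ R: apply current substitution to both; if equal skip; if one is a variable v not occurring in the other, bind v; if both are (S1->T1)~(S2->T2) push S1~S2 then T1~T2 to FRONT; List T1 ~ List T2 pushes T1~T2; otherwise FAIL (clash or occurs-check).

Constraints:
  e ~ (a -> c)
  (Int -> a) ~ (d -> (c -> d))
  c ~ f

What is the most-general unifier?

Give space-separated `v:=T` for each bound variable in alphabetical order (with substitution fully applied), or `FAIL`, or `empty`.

step 1: unify e ~ (a -> c)  [subst: {-} | 2 pending]
  bind e := (a -> c)
step 2: unify (Int -> a) ~ (d -> (c -> d))  [subst: {e:=(a -> c)} | 1 pending]
  -> decompose arrow: push Int~d, a~(c -> d)
step 3: unify Int ~ d  [subst: {e:=(a -> c)} | 2 pending]
  bind d := Int
step 4: unify a ~ (c -> Int)  [subst: {e:=(a -> c), d:=Int} | 1 pending]
  bind a := (c -> Int)
step 5: unify c ~ f  [subst: {e:=(a -> c), d:=Int, a:=(c -> Int)} | 0 pending]
  bind c := f

Answer: a:=(f -> Int) c:=f d:=Int e:=((f -> Int) -> f)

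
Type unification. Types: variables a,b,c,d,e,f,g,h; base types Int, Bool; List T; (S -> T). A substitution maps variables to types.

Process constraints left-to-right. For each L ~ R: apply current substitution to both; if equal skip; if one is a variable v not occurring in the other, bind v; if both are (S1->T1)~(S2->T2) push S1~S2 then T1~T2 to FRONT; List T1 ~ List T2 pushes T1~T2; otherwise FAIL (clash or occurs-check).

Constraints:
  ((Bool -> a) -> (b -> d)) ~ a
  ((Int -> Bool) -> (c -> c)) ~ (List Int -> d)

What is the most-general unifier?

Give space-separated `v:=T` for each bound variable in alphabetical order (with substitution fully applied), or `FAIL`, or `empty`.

Answer: FAIL

Derivation:
step 1: unify ((Bool -> a) -> (b -> d)) ~ a  [subst: {-} | 1 pending]
  occurs-check fail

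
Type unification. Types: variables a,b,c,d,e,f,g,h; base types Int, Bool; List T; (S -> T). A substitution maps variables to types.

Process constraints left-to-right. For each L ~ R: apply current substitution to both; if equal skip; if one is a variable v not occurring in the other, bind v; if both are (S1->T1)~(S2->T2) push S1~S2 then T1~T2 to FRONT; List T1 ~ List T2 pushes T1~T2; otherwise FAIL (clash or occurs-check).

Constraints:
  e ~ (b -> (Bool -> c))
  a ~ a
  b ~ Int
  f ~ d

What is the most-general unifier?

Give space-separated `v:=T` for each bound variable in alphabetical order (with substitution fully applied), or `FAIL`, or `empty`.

Answer: b:=Int e:=(Int -> (Bool -> c)) f:=d

Derivation:
step 1: unify e ~ (b -> (Bool -> c))  [subst: {-} | 3 pending]
  bind e := (b -> (Bool -> c))
step 2: unify a ~ a  [subst: {e:=(b -> (Bool -> c))} | 2 pending]
  -> identical, skip
step 3: unify b ~ Int  [subst: {e:=(b -> (Bool -> c))} | 1 pending]
  bind b := Int
step 4: unify f ~ d  [subst: {e:=(b -> (Bool -> c)), b:=Int} | 0 pending]
  bind f := d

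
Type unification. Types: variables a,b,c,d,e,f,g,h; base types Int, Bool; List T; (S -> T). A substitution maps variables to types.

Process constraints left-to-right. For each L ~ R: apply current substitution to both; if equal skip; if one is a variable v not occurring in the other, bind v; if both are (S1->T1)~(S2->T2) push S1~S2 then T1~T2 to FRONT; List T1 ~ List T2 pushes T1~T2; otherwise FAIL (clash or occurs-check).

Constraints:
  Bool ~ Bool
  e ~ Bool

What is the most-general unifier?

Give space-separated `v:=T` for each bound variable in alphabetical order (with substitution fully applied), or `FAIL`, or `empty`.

Answer: e:=Bool

Derivation:
step 1: unify Bool ~ Bool  [subst: {-} | 1 pending]
  -> identical, skip
step 2: unify e ~ Bool  [subst: {-} | 0 pending]
  bind e := Bool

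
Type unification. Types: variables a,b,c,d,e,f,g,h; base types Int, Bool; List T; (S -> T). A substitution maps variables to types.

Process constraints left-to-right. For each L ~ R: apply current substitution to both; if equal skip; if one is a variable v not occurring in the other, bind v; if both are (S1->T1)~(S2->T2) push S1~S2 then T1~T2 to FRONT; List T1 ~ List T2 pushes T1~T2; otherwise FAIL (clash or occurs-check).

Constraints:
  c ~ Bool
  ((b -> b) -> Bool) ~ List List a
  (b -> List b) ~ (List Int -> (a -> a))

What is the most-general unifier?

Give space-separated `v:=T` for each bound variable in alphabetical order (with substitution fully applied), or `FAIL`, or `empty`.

step 1: unify c ~ Bool  [subst: {-} | 2 pending]
  bind c := Bool
step 2: unify ((b -> b) -> Bool) ~ List List a  [subst: {c:=Bool} | 1 pending]
  clash: ((b -> b) -> Bool) vs List List a

Answer: FAIL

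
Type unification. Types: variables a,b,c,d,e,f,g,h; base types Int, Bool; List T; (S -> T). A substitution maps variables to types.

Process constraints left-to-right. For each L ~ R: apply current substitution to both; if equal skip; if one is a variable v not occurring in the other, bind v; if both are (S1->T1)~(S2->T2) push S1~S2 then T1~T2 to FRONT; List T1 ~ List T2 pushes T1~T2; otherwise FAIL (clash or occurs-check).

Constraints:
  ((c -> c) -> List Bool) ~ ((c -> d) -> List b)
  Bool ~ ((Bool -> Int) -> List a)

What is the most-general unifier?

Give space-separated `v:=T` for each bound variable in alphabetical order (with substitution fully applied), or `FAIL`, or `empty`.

Answer: FAIL

Derivation:
step 1: unify ((c -> c) -> List Bool) ~ ((c -> d) -> List b)  [subst: {-} | 1 pending]
  -> decompose arrow: push (c -> c)~(c -> d), List Bool~List b
step 2: unify (c -> c) ~ (c -> d)  [subst: {-} | 2 pending]
  -> decompose arrow: push c~c, c~d
step 3: unify c ~ c  [subst: {-} | 3 pending]
  -> identical, skip
step 4: unify c ~ d  [subst: {-} | 2 pending]
  bind c := d
step 5: unify List Bool ~ List b  [subst: {c:=d} | 1 pending]
  -> decompose List: push Bool~b
step 6: unify Bool ~ b  [subst: {c:=d} | 1 pending]
  bind b := Bool
step 7: unify Bool ~ ((Bool -> Int) -> List a)  [subst: {c:=d, b:=Bool} | 0 pending]
  clash: Bool vs ((Bool -> Int) -> List a)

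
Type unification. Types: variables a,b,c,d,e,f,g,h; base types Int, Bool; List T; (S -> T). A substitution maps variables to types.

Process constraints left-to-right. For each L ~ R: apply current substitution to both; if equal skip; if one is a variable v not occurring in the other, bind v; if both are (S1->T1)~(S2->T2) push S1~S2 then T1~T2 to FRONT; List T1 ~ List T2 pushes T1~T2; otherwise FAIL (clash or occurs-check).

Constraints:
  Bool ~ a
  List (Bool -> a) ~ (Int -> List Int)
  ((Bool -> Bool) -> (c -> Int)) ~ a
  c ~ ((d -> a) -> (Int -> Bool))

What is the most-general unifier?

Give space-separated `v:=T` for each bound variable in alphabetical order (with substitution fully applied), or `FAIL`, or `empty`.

Answer: FAIL

Derivation:
step 1: unify Bool ~ a  [subst: {-} | 3 pending]
  bind a := Bool
step 2: unify List (Bool -> Bool) ~ (Int -> List Int)  [subst: {a:=Bool} | 2 pending]
  clash: List (Bool -> Bool) vs (Int -> List Int)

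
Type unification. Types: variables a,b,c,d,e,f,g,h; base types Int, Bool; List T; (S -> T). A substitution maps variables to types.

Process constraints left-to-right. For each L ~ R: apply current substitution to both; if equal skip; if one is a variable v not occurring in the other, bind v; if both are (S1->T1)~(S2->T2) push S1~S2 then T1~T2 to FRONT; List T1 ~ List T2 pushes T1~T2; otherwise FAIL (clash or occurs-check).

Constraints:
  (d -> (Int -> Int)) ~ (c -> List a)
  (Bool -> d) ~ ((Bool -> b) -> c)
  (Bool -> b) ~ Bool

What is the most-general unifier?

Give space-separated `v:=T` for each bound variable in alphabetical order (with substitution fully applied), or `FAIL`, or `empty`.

Answer: FAIL

Derivation:
step 1: unify (d -> (Int -> Int)) ~ (c -> List a)  [subst: {-} | 2 pending]
  -> decompose arrow: push d~c, (Int -> Int)~List a
step 2: unify d ~ c  [subst: {-} | 3 pending]
  bind d := c
step 3: unify (Int -> Int) ~ List a  [subst: {d:=c} | 2 pending]
  clash: (Int -> Int) vs List a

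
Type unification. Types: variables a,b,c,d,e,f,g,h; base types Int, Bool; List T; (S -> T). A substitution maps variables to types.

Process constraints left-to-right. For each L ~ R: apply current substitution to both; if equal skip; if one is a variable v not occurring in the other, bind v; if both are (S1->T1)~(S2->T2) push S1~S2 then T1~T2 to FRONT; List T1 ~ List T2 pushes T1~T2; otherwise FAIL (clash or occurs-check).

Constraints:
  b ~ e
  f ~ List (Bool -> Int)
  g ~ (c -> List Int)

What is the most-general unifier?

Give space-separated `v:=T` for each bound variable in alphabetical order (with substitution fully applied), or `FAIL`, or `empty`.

Answer: b:=e f:=List (Bool -> Int) g:=(c -> List Int)

Derivation:
step 1: unify b ~ e  [subst: {-} | 2 pending]
  bind b := e
step 2: unify f ~ List (Bool -> Int)  [subst: {b:=e} | 1 pending]
  bind f := List (Bool -> Int)
step 3: unify g ~ (c -> List Int)  [subst: {b:=e, f:=List (Bool -> Int)} | 0 pending]
  bind g := (c -> List Int)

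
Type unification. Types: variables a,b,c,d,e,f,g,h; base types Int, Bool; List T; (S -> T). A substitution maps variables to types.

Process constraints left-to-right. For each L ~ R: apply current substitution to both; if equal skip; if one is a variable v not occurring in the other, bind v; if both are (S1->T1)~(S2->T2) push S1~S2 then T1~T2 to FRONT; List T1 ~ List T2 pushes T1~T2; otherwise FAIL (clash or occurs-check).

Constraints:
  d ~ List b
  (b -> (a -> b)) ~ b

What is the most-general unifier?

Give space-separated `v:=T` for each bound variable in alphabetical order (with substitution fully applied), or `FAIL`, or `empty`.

step 1: unify d ~ List b  [subst: {-} | 1 pending]
  bind d := List b
step 2: unify (b -> (a -> b)) ~ b  [subst: {d:=List b} | 0 pending]
  occurs-check fail

Answer: FAIL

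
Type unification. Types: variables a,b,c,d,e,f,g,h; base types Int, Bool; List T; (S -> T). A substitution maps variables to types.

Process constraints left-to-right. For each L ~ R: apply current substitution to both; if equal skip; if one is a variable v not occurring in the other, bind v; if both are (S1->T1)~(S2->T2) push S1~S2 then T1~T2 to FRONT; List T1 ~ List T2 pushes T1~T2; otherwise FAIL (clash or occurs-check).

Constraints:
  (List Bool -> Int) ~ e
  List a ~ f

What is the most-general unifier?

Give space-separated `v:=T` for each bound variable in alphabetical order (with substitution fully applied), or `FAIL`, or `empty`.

Answer: e:=(List Bool -> Int) f:=List a

Derivation:
step 1: unify (List Bool -> Int) ~ e  [subst: {-} | 1 pending]
  bind e := (List Bool -> Int)
step 2: unify List a ~ f  [subst: {e:=(List Bool -> Int)} | 0 pending]
  bind f := List a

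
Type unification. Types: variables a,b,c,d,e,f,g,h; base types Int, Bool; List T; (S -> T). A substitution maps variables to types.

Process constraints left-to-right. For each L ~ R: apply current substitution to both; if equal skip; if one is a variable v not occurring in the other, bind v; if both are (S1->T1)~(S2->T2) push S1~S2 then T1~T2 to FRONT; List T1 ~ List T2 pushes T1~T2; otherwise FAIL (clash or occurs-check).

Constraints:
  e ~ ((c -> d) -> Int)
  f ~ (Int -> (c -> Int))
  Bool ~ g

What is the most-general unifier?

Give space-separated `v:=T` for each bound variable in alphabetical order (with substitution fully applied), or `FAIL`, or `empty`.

Answer: e:=((c -> d) -> Int) f:=(Int -> (c -> Int)) g:=Bool

Derivation:
step 1: unify e ~ ((c -> d) -> Int)  [subst: {-} | 2 pending]
  bind e := ((c -> d) -> Int)
step 2: unify f ~ (Int -> (c -> Int))  [subst: {e:=((c -> d) -> Int)} | 1 pending]
  bind f := (Int -> (c -> Int))
step 3: unify Bool ~ g  [subst: {e:=((c -> d) -> Int), f:=(Int -> (c -> Int))} | 0 pending]
  bind g := Bool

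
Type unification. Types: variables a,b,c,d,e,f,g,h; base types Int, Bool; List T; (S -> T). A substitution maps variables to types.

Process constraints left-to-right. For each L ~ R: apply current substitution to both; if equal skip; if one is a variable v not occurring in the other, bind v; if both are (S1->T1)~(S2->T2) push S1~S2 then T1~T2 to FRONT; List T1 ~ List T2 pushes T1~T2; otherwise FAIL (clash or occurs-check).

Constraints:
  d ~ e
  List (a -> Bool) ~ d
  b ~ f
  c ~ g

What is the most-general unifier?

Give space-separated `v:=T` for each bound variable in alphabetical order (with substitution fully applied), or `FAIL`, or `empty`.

Answer: b:=f c:=g d:=List (a -> Bool) e:=List (a -> Bool)

Derivation:
step 1: unify d ~ e  [subst: {-} | 3 pending]
  bind d := e
step 2: unify List (a -> Bool) ~ e  [subst: {d:=e} | 2 pending]
  bind e := List (a -> Bool)
step 3: unify b ~ f  [subst: {d:=e, e:=List (a -> Bool)} | 1 pending]
  bind b := f
step 4: unify c ~ g  [subst: {d:=e, e:=List (a -> Bool), b:=f} | 0 pending]
  bind c := g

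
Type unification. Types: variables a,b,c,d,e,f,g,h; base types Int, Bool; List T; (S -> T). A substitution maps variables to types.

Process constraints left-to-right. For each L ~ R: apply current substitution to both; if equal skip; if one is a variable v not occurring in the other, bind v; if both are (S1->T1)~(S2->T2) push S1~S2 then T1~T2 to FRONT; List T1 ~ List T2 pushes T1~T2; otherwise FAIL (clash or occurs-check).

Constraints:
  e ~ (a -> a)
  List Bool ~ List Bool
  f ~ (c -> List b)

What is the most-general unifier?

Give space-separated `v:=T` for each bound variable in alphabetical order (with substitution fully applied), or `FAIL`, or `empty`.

step 1: unify e ~ (a -> a)  [subst: {-} | 2 pending]
  bind e := (a -> a)
step 2: unify List Bool ~ List Bool  [subst: {e:=(a -> a)} | 1 pending]
  -> identical, skip
step 3: unify f ~ (c -> List b)  [subst: {e:=(a -> a)} | 0 pending]
  bind f := (c -> List b)

Answer: e:=(a -> a) f:=(c -> List b)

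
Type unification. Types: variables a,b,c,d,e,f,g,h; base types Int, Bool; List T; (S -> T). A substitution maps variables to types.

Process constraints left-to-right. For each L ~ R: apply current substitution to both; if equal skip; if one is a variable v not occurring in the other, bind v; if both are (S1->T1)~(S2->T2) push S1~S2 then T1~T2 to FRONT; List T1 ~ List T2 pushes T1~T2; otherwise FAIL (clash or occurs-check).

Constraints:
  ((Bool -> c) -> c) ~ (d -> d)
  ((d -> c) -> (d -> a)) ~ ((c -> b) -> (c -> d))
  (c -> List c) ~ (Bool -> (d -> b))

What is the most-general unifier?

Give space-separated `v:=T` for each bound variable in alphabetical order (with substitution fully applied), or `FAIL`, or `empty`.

step 1: unify ((Bool -> c) -> c) ~ (d -> d)  [subst: {-} | 2 pending]
  -> decompose arrow: push (Bool -> c)~d, c~d
step 2: unify (Bool -> c) ~ d  [subst: {-} | 3 pending]
  bind d := (Bool -> c)
step 3: unify c ~ (Bool -> c)  [subst: {d:=(Bool -> c)} | 2 pending]
  occurs-check fail: c in (Bool -> c)

Answer: FAIL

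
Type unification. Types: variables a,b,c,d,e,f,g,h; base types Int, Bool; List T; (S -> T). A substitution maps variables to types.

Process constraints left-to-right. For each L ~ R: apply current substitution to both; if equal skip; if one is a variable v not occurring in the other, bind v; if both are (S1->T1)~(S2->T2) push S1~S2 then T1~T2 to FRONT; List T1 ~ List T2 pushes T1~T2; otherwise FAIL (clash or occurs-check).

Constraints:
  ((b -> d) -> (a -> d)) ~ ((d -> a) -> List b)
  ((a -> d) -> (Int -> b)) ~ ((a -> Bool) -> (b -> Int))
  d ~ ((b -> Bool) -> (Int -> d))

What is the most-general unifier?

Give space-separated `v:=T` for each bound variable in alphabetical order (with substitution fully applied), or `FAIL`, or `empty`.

Answer: FAIL

Derivation:
step 1: unify ((b -> d) -> (a -> d)) ~ ((d -> a) -> List b)  [subst: {-} | 2 pending]
  -> decompose arrow: push (b -> d)~(d -> a), (a -> d)~List b
step 2: unify (b -> d) ~ (d -> a)  [subst: {-} | 3 pending]
  -> decompose arrow: push b~d, d~a
step 3: unify b ~ d  [subst: {-} | 4 pending]
  bind b := d
step 4: unify d ~ a  [subst: {b:=d} | 3 pending]
  bind d := a
step 5: unify (a -> a) ~ List a  [subst: {b:=d, d:=a} | 2 pending]
  clash: (a -> a) vs List a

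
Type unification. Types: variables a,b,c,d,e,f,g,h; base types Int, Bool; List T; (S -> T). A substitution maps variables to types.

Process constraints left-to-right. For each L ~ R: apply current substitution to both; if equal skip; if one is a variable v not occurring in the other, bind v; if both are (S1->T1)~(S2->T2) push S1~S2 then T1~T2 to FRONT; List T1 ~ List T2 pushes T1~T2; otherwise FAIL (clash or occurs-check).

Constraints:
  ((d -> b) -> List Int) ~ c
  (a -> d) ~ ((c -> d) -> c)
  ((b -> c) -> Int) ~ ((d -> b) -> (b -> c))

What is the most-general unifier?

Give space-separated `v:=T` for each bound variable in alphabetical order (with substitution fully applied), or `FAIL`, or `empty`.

Answer: FAIL

Derivation:
step 1: unify ((d -> b) -> List Int) ~ c  [subst: {-} | 2 pending]
  bind c := ((d -> b) -> List Int)
step 2: unify (a -> d) ~ ((((d -> b) -> List Int) -> d) -> ((d -> b) -> List Int))  [subst: {c:=((d -> b) -> List Int)} | 1 pending]
  -> decompose arrow: push a~(((d -> b) -> List Int) -> d), d~((d -> b) -> List Int)
step 3: unify a ~ (((d -> b) -> List Int) -> d)  [subst: {c:=((d -> b) -> List Int)} | 2 pending]
  bind a := (((d -> b) -> List Int) -> d)
step 4: unify d ~ ((d -> b) -> List Int)  [subst: {c:=((d -> b) -> List Int), a:=(((d -> b) -> List Int) -> d)} | 1 pending]
  occurs-check fail: d in ((d -> b) -> List Int)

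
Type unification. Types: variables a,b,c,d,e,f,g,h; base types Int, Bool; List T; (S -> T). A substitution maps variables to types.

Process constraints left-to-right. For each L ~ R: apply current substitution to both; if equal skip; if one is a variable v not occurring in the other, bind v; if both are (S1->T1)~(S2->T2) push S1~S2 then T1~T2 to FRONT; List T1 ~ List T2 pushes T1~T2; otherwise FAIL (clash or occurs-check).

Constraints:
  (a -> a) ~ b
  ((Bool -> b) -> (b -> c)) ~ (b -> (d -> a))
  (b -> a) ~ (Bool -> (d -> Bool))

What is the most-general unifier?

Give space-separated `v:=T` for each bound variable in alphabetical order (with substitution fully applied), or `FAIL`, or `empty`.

step 1: unify (a -> a) ~ b  [subst: {-} | 2 pending]
  bind b := (a -> a)
step 2: unify ((Bool -> (a -> a)) -> ((a -> a) -> c)) ~ ((a -> a) -> (d -> a))  [subst: {b:=(a -> a)} | 1 pending]
  -> decompose arrow: push (Bool -> (a -> a))~(a -> a), ((a -> a) -> c)~(d -> a)
step 3: unify (Bool -> (a -> a)) ~ (a -> a)  [subst: {b:=(a -> a)} | 2 pending]
  -> decompose arrow: push Bool~a, (a -> a)~a
step 4: unify Bool ~ a  [subst: {b:=(a -> a)} | 3 pending]
  bind a := Bool
step 5: unify (Bool -> Bool) ~ Bool  [subst: {b:=(a -> a), a:=Bool} | 2 pending]
  clash: (Bool -> Bool) vs Bool

Answer: FAIL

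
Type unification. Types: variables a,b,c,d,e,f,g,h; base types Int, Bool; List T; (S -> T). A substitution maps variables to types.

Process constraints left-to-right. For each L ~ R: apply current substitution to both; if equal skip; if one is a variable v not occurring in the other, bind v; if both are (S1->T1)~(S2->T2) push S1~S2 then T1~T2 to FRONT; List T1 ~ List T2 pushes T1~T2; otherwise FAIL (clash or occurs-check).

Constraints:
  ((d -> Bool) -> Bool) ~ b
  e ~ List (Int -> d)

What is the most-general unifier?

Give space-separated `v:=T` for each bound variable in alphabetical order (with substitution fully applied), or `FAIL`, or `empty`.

step 1: unify ((d -> Bool) -> Bool) ~ b  [subst: {-} | 1 pending]
  bind b := ((d -> Bool) -> Bool)
step 2: unify e ~ List (Int -> d)  [subst: {b:=((d -> Bool) -> Bool)} | 0 pending]
  bind e := List (Int -> d)

Answer: b:=((d -> Bool) -> Bool) e:=List (Int -> d)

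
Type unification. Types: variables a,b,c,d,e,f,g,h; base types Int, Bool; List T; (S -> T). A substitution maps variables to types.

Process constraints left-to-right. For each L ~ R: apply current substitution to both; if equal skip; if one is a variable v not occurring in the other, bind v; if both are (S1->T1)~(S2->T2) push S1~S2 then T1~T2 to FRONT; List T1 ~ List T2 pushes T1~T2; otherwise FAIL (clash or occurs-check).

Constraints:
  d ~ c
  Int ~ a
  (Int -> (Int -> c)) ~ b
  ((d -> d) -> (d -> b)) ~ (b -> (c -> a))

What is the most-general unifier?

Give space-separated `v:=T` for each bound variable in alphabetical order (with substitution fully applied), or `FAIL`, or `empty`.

Answer: FAIL

Derivation:
step 1: unify d ~ c  [subst: {-} | 3 pending]
  bind d := c
step 2: unify Int ~ a  [subst: {d:=c} | 2 pending]
  bind a := Int
step 3: unify (Int -> (Int -> c)) ~ b  [subst: {d:=c, a:=Int} | 1 pending]
  bind b := (Int -> (Int -> c))
step 4: unify ((c -> c) -> (c -> (Int -> (Int -> c)))) ~ ((Int -> (Int -> c)) -> (c -> Int))  [subst: {d:=c, a:=Int, b:=(Int -> (Int -> c))} | 0 pending]
  -> decompose arrow: push (c -> c)~(Int -> (Int -> c)), (c -> (Int -> (Int -> c)))~(c -> Int)
step 5: unify (c -> c) ~ (Int -> (Int -> c))  [subst: {d:=c, a:=Int, b:=(Int -> (Int -> c))} | 1 pending]
  -> decompose arrow: push c~Int, c~(Int -> c)
step 6: unify c ~ Int  [subst: {d:=c, a:=Int, b:=(Int -> (Int -> c))} | 2 pending]
  bind c := Int
step 7: unify Int ~ (Int -> Int)  [subst: {d:=c, a:=Int, b:=(Int -> (Int -> c)), c:=Int} | 1 pending]
  clash: Int vs (Int -> Int)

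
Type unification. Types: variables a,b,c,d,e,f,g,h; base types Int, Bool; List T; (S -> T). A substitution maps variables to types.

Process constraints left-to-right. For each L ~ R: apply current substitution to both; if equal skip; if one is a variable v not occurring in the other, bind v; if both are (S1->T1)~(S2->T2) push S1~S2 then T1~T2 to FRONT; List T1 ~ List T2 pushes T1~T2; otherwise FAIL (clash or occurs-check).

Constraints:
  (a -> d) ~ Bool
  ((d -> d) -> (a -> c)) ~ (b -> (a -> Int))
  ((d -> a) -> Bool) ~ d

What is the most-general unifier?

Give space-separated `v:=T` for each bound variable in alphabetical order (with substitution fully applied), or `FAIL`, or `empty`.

Answer: FAIL

Derivation:
step 1: unify (a -> d) ~ Bool  [subst: {-} | 2 pending]
  clash: (a -> d) vs Bool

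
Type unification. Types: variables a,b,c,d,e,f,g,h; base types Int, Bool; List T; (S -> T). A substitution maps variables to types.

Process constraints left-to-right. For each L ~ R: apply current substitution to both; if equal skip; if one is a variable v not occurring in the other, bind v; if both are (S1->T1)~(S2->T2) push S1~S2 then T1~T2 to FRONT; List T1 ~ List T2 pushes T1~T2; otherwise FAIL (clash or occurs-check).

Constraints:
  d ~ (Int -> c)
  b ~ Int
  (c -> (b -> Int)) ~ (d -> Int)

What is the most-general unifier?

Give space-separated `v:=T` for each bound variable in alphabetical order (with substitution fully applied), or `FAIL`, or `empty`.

Answer: FAIL

Derivation:
step 1: unify d ~ (Int -> c)  [subst: {-} | 2 pending]
  bind d := (Int -> c)
step 2: unify b ~ Int  [subst: {d:=(Int -> c)} | 1 pending]
  bind b := Int
step 3: unify (c -> (Int -> Int)) ~ ((Int -> c) -> Int)  [subst: {d:=(Int -> c), b:=Int} | 0 pending]
  -> decompose arrow: push c~(Int -> c), (Int -> Int)~Int
step 4: unify c ~ (Int -> c)  [subst: {d:=(Int -> c), b:=Int} | 1 pending]
  occurs-check fail: c in (Int -> c)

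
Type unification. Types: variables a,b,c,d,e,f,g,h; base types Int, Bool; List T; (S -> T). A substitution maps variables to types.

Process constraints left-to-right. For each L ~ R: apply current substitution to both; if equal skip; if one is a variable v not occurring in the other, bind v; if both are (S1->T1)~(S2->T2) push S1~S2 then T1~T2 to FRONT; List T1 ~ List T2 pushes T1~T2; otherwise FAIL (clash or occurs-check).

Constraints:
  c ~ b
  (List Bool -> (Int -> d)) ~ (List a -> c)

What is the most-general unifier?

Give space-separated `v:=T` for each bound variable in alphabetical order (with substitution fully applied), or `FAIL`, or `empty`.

step 1: unify c ~ b  [subst: {-} | 1 pending]
  bind c := b
step 2: unify (List Bool -> (Int -> d)) ~ (List a -> b)  [subst: {c:=b} | 0 pending]
  -> decompose arrow: push List Bool~List a, (Int -> d)~b
step 3: unify List Bool ~ List a  [subst: {c:=b} | 1 pending]
  -> decompose List: push Bool~a
step 4: unify Bool ~ a  [subst: {c:=b} | 1 pending]
  bind a := Bool
step 5: unify (Int -> d) ~ b  [subst: {c:=b, a:=Bool} | 0 pending]
  bind b := (Int -> d)

Answer: a:=Bool b:=(Int -> d) c:=(Int -> d)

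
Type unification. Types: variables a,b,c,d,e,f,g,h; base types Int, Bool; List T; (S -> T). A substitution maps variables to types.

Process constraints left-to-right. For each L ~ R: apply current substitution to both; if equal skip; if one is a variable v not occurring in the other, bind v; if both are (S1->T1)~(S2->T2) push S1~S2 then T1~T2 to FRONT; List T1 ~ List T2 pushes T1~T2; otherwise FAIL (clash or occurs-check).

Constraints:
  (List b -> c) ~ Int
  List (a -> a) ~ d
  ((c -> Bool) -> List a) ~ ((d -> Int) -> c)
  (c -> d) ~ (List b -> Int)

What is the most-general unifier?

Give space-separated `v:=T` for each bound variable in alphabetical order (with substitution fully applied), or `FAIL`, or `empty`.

step 1: unify (List b -> c) ~ Int  [subst: {-} | 3 pending]
  clash: (List b -> c) vs Int

Answer: FAIL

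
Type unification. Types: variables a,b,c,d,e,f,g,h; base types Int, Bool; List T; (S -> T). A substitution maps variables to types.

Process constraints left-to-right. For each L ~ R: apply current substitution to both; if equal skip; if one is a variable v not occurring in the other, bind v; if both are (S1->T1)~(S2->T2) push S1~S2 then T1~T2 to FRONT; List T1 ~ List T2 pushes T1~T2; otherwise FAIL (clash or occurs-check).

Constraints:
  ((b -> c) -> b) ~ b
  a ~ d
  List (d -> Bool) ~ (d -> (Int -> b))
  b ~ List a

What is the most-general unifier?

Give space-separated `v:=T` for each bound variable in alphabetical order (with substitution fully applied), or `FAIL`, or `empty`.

Answer: FAIL

Derivation:
step 1: unify ((b -> c) -> b) ~ b  [subst: {-} | 3 pending]
  occurs-check fail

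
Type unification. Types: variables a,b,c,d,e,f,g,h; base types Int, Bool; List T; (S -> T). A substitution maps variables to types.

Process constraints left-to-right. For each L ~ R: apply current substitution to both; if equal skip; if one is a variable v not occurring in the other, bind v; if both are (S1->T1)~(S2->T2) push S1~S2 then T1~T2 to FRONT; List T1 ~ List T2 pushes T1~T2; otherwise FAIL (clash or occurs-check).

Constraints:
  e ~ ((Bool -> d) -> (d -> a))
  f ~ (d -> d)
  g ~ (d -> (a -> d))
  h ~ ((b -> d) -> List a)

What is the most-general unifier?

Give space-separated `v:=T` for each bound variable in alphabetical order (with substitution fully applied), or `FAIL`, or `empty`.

Answer: e:=((Bool -> d) -> (d -> a)) f:=(d -> d) g:=(d -> (a -> d)) h:=((b -> d) -> List a)

Derivation:
step 1: unify e ~ ((Bool -> d) -> (d -> a))  [subst: {-} | 3 pending]
  bind e := ((Bool -> d) -> (d -> a))
step 2: unify f ~ (d -> d)  [subst: {e:=((Bool -> d) -> (d -> a))} | 2 pending]
  bind f := (d -> d)
step 3: unify g ~ (d -> (a -> d))  [subst: {e:=((Bool -> d) -> (d -> a)), f:=(d -> d)} | 1 pending]
  bind g := (d -> (a -> d))
step 4: unify h ~ ((b -> d) -> List a)  [subst: {e:=((Bool -> d) -> (d -> a)), f:=(d -> d), g:=(d -> (a -> d))} | 0 pending]
  bind h := ((b -> d) -> List a)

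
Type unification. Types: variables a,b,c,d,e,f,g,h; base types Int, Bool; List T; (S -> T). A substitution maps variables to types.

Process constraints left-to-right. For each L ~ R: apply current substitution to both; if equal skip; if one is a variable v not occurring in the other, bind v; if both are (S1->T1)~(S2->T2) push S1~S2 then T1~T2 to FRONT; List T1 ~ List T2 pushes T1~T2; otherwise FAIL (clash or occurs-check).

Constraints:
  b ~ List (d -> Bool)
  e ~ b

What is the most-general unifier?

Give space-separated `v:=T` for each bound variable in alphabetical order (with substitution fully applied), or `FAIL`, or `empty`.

step 1: unify b ~ List (d -> Bool)  [subst: {-} | 1 pending]
  bind b := List (d -> Bool)
step 2: unify e ~ List (d -> Bool)  [subst: {b:=List (d -> Bool)} | 0 pending]
  bind e := List (d -> Bool)

Answer: b:=List (d -> Bool) e:=List (d -> Bool)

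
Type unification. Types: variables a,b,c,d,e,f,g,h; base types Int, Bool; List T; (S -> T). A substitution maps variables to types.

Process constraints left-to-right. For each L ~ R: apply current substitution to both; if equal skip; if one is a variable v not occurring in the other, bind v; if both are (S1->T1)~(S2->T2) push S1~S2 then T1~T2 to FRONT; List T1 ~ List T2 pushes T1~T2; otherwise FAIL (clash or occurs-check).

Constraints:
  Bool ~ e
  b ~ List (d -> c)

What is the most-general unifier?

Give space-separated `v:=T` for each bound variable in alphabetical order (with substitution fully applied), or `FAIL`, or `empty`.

Answer: b:=List (d -> c) e:=Bool

Derivation:
step 1: unify Bool ~ e  [subst: {-} | 1 pending]
  bind e := Bool
step 2: unify b ~ List (d -> c)  [subst: {e:=Bool} | 0 pending]
  bind b := List (d -> c)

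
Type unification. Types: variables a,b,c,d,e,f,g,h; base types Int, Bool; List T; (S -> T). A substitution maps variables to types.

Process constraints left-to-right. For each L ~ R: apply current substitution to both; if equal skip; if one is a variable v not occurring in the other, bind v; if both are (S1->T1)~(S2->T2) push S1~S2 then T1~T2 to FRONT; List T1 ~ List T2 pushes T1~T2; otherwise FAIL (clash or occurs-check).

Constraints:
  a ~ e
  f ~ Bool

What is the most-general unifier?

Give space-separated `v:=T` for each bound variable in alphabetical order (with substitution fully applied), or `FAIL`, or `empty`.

step 1: unify a ~ e  [subst: {-} | 1 pending]
  bind a := e
step 2: unify f ~ Bool  [subst: {a:=e} | 0 pending]
  bind f := Bool

Answer: a:=e f:=Bool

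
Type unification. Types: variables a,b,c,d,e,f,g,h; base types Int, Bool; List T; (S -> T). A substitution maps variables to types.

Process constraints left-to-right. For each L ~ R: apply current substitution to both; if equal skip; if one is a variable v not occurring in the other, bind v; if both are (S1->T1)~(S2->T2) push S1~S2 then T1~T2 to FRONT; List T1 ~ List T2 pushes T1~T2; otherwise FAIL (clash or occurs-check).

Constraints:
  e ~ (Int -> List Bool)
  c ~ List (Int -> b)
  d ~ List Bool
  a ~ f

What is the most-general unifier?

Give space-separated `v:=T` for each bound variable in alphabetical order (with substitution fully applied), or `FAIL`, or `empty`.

step 1: unify e ~ (Int -> List Bool)  [subst: {-} | 3 pending]
  bind e := (Int -> List Bool)
step 2: unify c ~ List (Int -> b)  [subst: {e:=(Int -> List Bool)} | 2 pending]
  bind c := List (Int -> b)
step 3: unify d ~ List Bool  [subst: {e:=(Int -> List Bool), c:=List (Int -> b)} | 1 pending]
  bind d := List Bool
step 4: unify a ~ f  [subst: {e:=(Int -> List Bool), c:=List (Int -> b), d:=List Bool} | 0 pending]
  bind a := f

Answer: a:=f c:=List (Int -> b) d:=List Bool e:=(Int -> List Bool)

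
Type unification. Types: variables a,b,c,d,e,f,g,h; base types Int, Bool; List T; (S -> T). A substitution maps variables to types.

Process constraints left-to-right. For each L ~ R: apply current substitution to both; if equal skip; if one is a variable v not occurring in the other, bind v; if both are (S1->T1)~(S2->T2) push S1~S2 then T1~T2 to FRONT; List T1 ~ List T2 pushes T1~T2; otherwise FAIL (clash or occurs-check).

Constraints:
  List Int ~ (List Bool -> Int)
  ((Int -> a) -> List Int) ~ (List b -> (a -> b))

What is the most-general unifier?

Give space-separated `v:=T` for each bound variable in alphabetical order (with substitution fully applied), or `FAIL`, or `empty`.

Answer: FAIL

Derivation:
step 1: unify List Int ~ (List Bool -> Int)  [subst: {-} | 1 pending]
  clash: List Int vs (List Bool -> Int)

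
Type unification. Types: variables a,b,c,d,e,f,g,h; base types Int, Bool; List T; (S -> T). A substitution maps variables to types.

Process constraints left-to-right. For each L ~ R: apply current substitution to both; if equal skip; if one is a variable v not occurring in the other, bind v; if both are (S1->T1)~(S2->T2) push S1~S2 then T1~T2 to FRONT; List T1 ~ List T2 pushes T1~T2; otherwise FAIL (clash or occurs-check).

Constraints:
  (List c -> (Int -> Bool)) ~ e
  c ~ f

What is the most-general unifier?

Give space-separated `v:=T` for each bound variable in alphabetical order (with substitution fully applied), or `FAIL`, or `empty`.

Answer: c:=f e:=(List f -> (Int -> Bool))

Derivation:
step 1: unify (List c -> (Int -> Bool)) ~ e  [subst: {-} | 1 pending]
  bind e := (List c -> (Int -> Bool))
step 2: unify c ~ f  [subst: {e:=(List c -> (Int -> Bool))} | 0 pending]
  bind c := f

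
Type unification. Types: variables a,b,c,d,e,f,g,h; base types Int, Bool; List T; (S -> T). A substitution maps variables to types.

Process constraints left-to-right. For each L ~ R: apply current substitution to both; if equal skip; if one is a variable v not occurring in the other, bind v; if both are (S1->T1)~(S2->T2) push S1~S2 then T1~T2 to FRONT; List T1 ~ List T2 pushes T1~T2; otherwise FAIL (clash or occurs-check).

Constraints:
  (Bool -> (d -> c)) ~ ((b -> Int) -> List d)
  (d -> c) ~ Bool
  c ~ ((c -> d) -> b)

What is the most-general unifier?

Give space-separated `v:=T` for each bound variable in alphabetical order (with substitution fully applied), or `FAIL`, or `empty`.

Answer: FAIL

Derivation:
step 1: unify (Bool -> (d -> c)) ~ ((b -> Int) -> List d)  [subst: {-} | 2 pending]
  -> decompose arrow: push Bool~(b -> Int), (d -> c)~List d
step 2: unify Bool ~ (b -> Int)  [subst: {-} | 3 pending]
  clash: Bool vs (b -> Int)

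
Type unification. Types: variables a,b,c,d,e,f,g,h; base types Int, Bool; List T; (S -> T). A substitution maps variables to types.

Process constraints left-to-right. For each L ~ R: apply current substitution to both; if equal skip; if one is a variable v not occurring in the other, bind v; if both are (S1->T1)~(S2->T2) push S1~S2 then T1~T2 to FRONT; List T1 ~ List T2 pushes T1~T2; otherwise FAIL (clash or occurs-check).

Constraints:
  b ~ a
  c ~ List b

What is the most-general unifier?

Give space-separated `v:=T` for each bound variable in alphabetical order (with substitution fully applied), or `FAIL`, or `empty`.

Answer: b:=a c:=List a

Derivation:
step 1: unify b ~ a  [subst: {-} | 1 pending]
  bind b := a
step 2: unify c ~ List a  [subst: {b:=a} | 0 pending]
  bind c := List a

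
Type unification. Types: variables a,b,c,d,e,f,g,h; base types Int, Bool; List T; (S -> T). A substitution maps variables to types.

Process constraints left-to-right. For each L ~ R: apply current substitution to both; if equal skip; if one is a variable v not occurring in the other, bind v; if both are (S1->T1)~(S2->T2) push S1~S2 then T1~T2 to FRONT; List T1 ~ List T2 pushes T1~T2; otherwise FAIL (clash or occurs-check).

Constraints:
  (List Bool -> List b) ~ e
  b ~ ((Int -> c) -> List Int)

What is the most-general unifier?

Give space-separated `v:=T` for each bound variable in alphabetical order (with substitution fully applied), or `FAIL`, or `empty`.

step 1: unify (List Bool -> List b) ~ e  [subst: {-} | 1 pending]
  bind e := (List Bool -> List b)
step 2: unify b ~ ((Int -> c) -> List Int)  [subst: {e:=(List Bool -> List b)} | 0 pending]
  bind b := ((Int -> c) -> List Int)

Answer: b:=((Int -> c) -> List Int) e:=(List Bool -> List ((Int -> c) -> List Int))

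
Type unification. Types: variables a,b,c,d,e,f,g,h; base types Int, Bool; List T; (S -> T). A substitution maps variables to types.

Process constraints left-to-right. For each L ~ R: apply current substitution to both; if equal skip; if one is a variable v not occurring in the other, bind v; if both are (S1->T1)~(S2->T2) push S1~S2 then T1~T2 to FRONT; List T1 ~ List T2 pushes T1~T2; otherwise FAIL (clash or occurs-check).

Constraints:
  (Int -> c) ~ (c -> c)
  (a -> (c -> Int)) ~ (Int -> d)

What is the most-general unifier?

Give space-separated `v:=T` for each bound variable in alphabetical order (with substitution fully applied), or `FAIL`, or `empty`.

Answer: a:=Int c:=Int d:=(Int -> Int)

Derivation:
step 1: unify (Int -> c) ~ (c -> c)  [subst: {-} | 1 pending]
  -> decompose arrow: push Int~c, c~c
step 2: unify Int ~ c  [subst: {-} | 2 pending]
  bind c := Int
step 3: unify Int ~ Int  [subst: {c:=Int} | 1 pending]
  -> identical, skip
step 4: unify (a -> (Int -> Int)) ~ (Int -> d)  [subst: {c:=Int} | 0 pending]
  -> decompose arrow: push a~Int, (Int -> Int)~d
step 5: unify a ~ Int  [subst: {c:=Int} | 1 pending]
  bind a := Int
step 6: unify (Int -> Int) ~ d  [subst: {c:=Int, a:=Int} | 0 pending]
  bind d := (Int -> Int)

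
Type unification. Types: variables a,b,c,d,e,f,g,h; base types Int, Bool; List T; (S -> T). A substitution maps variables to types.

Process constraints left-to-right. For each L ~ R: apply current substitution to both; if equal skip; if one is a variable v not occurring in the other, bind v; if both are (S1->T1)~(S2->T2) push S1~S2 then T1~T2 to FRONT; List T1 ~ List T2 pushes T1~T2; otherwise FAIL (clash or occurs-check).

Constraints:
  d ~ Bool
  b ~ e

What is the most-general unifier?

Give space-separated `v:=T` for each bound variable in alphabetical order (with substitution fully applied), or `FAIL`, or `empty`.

Answer: b:=e d:=Bool

Derivation:
step 1: unify d ~ Bool  [subst: {-} | 1 pending]
  bind d := Bool
step 2: unify b ~ e  [subst: {d:=Bool} | 0 pending]
  bind b := e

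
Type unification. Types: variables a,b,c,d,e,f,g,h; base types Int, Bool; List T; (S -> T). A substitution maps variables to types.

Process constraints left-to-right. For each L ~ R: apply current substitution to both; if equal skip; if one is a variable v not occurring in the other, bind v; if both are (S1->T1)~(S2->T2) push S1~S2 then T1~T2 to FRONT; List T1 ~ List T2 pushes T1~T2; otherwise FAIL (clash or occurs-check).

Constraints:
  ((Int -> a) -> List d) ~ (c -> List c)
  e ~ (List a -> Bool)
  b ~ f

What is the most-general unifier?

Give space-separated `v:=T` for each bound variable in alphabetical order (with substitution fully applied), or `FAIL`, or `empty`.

Answer: b:=f c:=(Int -> a) d:=(Int -> a) e:=(List a -> Bool)

Derivation:
step 1: unify ((Int -> a) -> List d) ~ (c -> List c)  [subst: {-} | 2 pending]
  -> decompose arrow: push (Int -> a)~c, List d~List c
step 2: unify (Int -> a) ~ c  [subst: {-} | 3 pending]
  bind c := (Int -> a)
step 3: unify List d ~ List (Int -> a)  [subst: {c:=(Int -> a)} | 2 pending]
  -> decompose List: push d~(Int -> a)
step 4: unify d ~ (Int -> a)  [subst: {c:=(Int -> a)} | 2 pending]
  bind d := (Int -> a)
step 5: unify e ~ (List a -> Bool)  [subst: {c:=(Int -> a), d:=(Int -> a)} | 1 pending]
  bind e := (List a -> Bool)
step 6: unify b ~ f  [subst: {c:=(Int -> a), d:=(Int -> a), e:=(List a -> Bool)} | 0 pending]
  bind b := f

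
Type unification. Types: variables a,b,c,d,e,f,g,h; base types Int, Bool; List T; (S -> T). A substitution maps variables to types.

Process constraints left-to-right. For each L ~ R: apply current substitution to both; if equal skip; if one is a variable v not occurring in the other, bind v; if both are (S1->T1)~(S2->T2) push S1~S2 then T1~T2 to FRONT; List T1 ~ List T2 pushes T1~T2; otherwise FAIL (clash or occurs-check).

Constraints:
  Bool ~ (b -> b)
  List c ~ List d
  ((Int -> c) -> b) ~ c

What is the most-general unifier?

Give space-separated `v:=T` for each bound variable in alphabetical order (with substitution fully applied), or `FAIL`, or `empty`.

step 1: unify Bool ~ (b -> b)  [subst: {-} | 2 pending]
  clash: Bool vs (b -> b)

Answer: FAIL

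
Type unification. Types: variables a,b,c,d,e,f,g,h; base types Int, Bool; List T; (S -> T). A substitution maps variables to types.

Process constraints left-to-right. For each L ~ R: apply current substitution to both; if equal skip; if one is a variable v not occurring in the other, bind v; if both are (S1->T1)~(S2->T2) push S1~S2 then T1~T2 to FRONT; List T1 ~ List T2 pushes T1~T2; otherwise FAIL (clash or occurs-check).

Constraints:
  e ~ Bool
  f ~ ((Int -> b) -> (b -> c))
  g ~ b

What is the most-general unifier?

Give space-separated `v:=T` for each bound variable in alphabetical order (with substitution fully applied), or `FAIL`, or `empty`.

step 1: unify e ~ Bool  [subst: {-} | 2 pending]
  bind e := Bool
step 2: unify f ~ ((Int -> b) -> (b -> c))  [subst: {e:=Bool} | 1 pending]
  bind f := ((Int -> b) -> (b -> c))
step 3: unify g ~ b  [subst: {e:=Bool, f:=((Int -> b) -> (b -> c))} | 0 pending]
  bind g := b

Answer: e:=Bool f:=((Int -> b) -> (b -> c)) g:=b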